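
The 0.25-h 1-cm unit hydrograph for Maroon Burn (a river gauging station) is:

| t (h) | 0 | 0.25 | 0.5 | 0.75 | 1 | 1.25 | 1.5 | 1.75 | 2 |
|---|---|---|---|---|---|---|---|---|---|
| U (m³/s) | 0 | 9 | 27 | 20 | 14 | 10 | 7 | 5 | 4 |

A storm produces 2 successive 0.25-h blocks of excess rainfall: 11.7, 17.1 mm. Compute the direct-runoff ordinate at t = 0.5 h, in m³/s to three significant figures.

By discrete convolution, Q_j = Σ (P_i / 10 mm) · U_{j−i}.
At t = 0.5 h (j=2): Q = (11.7/10)·27 + (17.1/10)·9 = 47.0 m³/s.

Q ≈ 47.0 m³/s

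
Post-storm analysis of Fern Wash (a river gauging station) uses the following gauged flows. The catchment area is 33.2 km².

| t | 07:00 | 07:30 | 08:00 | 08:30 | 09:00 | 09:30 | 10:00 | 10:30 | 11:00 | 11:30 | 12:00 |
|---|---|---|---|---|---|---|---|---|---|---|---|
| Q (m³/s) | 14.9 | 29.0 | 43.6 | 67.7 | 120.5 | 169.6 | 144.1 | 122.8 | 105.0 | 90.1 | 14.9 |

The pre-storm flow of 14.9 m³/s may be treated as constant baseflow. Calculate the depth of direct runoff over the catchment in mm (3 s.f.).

Direct runoff: 0.0, 14.1, 28.7, 52.8, 105.6, 154.7, 129.2, 107.9, 90.1, 75.2, 0.0 m³/s; ΣQ_DR = 758.3 m³/s.
V = ΣQ_DR · Δt = 758.3 × 1800 s = 1.365 × 10^6 m³.
Over A = 33.2 km², depth = V / A = 41.1 mm.

d ≈ 41.1 mm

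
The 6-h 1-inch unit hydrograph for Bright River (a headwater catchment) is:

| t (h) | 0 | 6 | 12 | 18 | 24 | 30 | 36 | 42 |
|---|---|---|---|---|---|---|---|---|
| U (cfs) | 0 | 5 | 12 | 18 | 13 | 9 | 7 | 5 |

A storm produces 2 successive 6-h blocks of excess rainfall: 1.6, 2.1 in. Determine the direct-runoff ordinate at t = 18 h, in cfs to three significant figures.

Q ≈ 54.0 cfs

By discrete convolution, Q_j = Σ (P_i / 1 in) · U_{j−i}.
At t = 18 h (j=3): Q = (1.6/1)·18 + (2.1/1)·12 = 54.0 cfs.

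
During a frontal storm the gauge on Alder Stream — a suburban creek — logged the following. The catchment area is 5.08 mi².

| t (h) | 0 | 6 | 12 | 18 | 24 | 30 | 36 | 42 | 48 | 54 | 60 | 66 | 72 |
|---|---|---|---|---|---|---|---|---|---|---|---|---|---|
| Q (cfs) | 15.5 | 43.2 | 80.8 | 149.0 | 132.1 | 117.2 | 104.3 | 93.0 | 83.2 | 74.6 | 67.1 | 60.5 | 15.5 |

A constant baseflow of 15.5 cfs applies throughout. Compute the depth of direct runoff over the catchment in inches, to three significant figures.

Direct runoff: 0.0, 27.7, 65.3, 133.5, 116.6, 101.7, 88.8, 77.5, 67.7, 59.1, 51.6, 45.0, 0.0 cfs; ΣQ_DR = 834.5 cfs.
V = ΣQ_DR · Δt = 834.5 × 21600 s = 1.803 × 10^7 ft³.
Over A = 5.08 mi², depth = V / A = 1.53 in.

d ≈ 1.53 in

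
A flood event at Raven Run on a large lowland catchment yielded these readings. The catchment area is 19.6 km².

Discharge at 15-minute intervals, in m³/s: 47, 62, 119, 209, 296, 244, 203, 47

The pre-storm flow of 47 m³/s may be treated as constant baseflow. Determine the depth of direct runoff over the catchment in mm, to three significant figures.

Direct runoff: 0.0, 15.0, 72.0, 162.0, 249.0, 197.0, 156.0, 0.0 m³/s; ΣQ_DR = 851.0 m³/s.
V = ΣQ_DR · Δt = 851.0 × 900 s = 7.659 × 10^5 m³.
Over A = 19.6 km², depth = V / A = 39.1 mm.

d ≈ 39.1 mm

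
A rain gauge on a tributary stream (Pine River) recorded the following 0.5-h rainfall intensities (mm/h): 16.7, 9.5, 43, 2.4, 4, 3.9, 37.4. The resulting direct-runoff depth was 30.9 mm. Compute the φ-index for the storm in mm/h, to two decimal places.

φ ≈ 11.77 mm/h

Only the 3 blocks with intensity above φ contribute runoff: 16.7, 43, 37.4 mm/h.
Σ(I−φ)·Δt = d  ⇒  (16.7+43+37.4 − 3φ)·0.5 = 30.9
φ = (97.10 − 30.9/0.5) / 3 = 11.77 mm/h.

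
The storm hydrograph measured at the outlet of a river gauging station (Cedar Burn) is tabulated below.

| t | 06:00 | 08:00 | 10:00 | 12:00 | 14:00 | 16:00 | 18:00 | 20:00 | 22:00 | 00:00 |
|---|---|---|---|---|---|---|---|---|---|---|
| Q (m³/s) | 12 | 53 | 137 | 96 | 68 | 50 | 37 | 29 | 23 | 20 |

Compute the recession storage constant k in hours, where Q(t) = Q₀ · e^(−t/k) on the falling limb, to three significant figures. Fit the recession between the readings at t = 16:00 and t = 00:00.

k ≈ 8.73 h

On the falling limb, Q drops from 50 to 20 m³/s between t = 16:00 and t = 00:00 (Δt = 8 h).
k = −Δt / ln(Q₂/Q₁) = −8 / ln(20/50) = 8.73 h.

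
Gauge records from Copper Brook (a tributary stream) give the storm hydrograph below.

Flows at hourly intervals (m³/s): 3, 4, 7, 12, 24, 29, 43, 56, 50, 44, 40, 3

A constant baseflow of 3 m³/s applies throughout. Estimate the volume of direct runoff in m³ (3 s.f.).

Direct-runoff ordinates (Q − Q_b): 0.0, 1.0, 4.0, 9.0, 21.0, 26.0, 40.0, 53.0, 47.0, 41.0, 37.0, 0.0 m³/s.
ΣQ_DR = 279.0 m³/s.
With Δt = 1 h = 3600 s, V = ΣQ_DR · Δt = 279.0 × 3600 = 1.00 × 10^6 m³.

V ≈ 1.00 × 10^6 m³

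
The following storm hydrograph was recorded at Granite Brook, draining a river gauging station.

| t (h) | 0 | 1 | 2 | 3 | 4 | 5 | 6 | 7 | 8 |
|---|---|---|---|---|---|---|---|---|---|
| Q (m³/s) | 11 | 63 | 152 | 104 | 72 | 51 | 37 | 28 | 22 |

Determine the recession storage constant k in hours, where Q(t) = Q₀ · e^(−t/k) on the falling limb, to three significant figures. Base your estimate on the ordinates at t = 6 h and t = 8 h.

On the falling limb, Q drops from 37 to 22 m³/s between t = 6 h and t = 8 h (Δt = 2 h).
k = −Δt / ln(Q₂/Q₁) = −2 / ln(22/37) = 3.85 h.

k ≈ 3.85 h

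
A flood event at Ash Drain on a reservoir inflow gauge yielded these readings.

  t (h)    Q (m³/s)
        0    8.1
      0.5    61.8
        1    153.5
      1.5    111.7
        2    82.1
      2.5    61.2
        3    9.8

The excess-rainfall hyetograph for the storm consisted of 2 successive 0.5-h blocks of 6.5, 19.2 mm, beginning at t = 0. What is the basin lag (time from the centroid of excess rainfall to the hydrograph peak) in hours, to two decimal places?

Centroid of excess rainfall: t_c = Σ P_i·t̄_i / ΣP_i = 0.6235 h (block centres at 0.25, 0.75 h).
Hydrograph peak occurs at t = 1 h, so basin lag t_L = 1 − 0.6235 = 0.38 h.

t_L ≈ 0.38 h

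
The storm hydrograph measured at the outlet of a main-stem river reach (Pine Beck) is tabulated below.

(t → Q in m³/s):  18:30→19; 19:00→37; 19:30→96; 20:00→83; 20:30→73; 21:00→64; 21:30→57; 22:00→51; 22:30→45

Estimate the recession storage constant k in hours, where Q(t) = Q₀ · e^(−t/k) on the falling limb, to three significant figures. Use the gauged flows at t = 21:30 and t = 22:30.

On the falling limb, Q drops from 57 to 45 m³/s between t = 21:30 and t = 22:30 (Δt = 1 h).
k = −Δt / ln(Q₂/Q₁) = −1 / ln(45/57) = 4.23 h.

k ≈ 4.23 h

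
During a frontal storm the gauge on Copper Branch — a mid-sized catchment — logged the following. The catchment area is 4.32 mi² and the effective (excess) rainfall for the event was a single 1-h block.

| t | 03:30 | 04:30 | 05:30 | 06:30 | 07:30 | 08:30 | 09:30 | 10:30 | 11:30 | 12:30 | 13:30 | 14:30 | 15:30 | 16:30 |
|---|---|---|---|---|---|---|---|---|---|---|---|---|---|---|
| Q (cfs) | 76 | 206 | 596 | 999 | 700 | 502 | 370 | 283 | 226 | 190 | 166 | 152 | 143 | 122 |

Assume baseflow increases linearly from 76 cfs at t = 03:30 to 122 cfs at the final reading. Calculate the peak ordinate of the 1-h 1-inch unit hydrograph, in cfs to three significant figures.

U_p ≈ 760 cfs

Direct runoff: 0.00, 126.46, 512.92, 912.38, 609.85, 408.31, 272.77, 182.23, 121.69, 82.15, 54.62, 37.08, 24.54, 0.00 cfs; ΣQ_DR = 3345 cfs, peak = 912.38 cfs.
Runoff depth d = ΣQ_DR·Δt / A = 3345 × 3600 / (4.32 mi²) = 1.200 in.
The 1-inch UH is the DRH scaled by (1 in)/d, so U_p = 912.38 × 1/1.200 = 760 cfs.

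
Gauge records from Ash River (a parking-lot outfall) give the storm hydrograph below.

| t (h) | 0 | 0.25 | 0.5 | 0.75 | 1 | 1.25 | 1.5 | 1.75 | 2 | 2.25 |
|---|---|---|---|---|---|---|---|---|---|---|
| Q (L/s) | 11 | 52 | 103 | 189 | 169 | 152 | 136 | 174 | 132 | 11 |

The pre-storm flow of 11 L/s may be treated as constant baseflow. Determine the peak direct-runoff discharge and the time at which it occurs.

Q_p = 178.0 L/s at t = 0.75 h

Subtracting baseflow gives direct-runoff ordinates: 0.0, 41.0, 92.0, 178.0, 158.0, 141.0, 125.0, 163.0, 121.0, 0.0 L/s.
The maximum is 178.0 L/s, occurring at the reading for t = 0.75 h.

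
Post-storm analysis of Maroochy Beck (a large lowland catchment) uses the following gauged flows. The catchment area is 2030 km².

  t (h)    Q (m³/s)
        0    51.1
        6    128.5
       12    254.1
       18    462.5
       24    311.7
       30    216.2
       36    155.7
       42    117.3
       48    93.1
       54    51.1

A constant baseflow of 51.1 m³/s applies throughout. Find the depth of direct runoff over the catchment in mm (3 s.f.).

Direct runoff: 0.0, 77.4, 203.0, 411.4, 260.6, 165.1, 104.6, 66.2, 42.0, 0.0 m³/s; ΣQ_DR = 1330 m³/s.
V = ΣQ_DR · Δt = 1330 × 21600 s = 2.873 × 10^7 m³.
Over A = 2030 km², depth = V / A = 14.2 mm.

d ≈ 14.2 mm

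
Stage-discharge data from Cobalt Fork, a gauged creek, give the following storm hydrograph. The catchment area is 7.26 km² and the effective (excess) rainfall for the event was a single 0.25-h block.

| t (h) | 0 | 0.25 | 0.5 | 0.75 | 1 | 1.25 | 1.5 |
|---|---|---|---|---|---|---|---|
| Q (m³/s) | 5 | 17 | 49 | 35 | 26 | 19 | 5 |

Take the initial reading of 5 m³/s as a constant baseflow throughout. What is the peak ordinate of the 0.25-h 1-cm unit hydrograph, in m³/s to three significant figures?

U_p ≈ 29.3 m³/s

Direct runoff: 0.0, 12.0, 44.0, 30.0, 21.0, 14.0, 0.0 m³/s; ΣQ_DR = 121.0 m³/s, peak = 44.0 m³/s.
Runoff depth d = ΣQ_DR·Δt / A = 121.0 × 900 / (7.26 km²) = 15.00 mm.
The 1-cm UH is the DRH scaled by (10 mm)/d, so U_p = 44.0 × 10/15.00 = 29.3 m³/s.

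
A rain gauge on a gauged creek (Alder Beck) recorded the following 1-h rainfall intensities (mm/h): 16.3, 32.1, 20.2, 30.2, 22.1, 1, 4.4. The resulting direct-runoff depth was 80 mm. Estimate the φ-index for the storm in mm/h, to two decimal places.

φ ≈ 8.18 mm/h

Only the 5 blocks with intensity above φ contribute runoff: 16.3, 32.1, 20.2, 30.2, 22.1 mm/h.
Σ(I−φ)·Δt = d  ⇒  (16.3+32.1+20.2+30.2+22.1 − 5φ)·1 = 80
φ = (120.9 − 80/1) / 5 = 8.18 mm/h.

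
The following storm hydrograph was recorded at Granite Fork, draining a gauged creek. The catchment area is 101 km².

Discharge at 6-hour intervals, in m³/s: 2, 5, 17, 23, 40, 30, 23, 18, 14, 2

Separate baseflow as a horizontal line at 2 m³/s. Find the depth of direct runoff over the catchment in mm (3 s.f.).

d ≈ 32.9 mm

Direct runoff: 0.0, 3.0, 15.0, 21.0, 38.0, 28.0, 21.0, 16.0, 12.0, 0.0 m³/s; ΣQ_DR = 154.0 m³/s.
V = ΣQ_DR · Δt = 154.0 × 21600 s = 3.326 × 10^6 m³.
Over A = 101 km², depth = V / A = 32.9 mm.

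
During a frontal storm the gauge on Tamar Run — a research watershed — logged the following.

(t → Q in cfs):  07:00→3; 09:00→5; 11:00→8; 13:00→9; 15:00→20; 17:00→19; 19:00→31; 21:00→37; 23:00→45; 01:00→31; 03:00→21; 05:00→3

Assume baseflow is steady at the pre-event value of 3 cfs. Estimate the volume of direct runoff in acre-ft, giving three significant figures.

Direct-runoff ordinates (Q − Q_b): 0.0, 2.0, 5.0, 6.0, 17.0, 16.0, 28.0, 34.0, 42.0, 28.0, 18.0, 0.0 cfs.
ΣQ_DR = 196.0 cfs.
With Δt = 2 h = 7200 s, V = ΣQ_DR · Δt = 196.0 × 7200 = 1.41 × 10^6 ft³ = 32.4 acre-ft.

V ≈ 32.4 acre-ft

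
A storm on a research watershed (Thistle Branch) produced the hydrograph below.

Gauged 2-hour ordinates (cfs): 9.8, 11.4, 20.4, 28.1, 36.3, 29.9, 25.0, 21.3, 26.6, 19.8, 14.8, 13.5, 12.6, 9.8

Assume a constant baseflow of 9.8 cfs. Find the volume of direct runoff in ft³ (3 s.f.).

Direct-runoff ordinates (Q − Q_b): 0.0, 1.6, 10.6, 18.3, 26.5, 20.1, 15.2, 11.5, 16.8, 10.0, 5.0, 3.7, 2.8, 0.0 cfs.
ΣQ_DR = 142.1 cfs.
With Δt = 2 h = 7200 s, V = ΣQ_DR · Δt = 142.1 × 7200 = 1.02 × 10^6 ft³.

V ≈ 1.02 × 10^6 ft³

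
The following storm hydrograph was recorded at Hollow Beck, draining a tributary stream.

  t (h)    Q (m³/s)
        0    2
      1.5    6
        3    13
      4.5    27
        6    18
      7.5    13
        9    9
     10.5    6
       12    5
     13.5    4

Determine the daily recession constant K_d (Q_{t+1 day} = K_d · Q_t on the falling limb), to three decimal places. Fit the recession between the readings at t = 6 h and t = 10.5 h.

K_d ≈ 0.003

Between t = 6 h and t = 10.5 h the flow falls from 18 to 6 m³/s over 3×1.5 h = 4.5 h.
Per-interval ratio K = (6/18)^(1/3) = 0.6934; K_d = K^(24/1.5) = 0.003.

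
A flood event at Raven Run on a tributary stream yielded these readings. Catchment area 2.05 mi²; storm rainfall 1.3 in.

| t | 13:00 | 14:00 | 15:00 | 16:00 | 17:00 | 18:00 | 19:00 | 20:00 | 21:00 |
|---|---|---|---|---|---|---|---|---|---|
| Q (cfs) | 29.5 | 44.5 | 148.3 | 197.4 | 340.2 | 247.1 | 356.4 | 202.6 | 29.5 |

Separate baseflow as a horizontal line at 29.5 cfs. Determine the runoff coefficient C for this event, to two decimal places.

ΣQ_DR = 1330 cfs; V = ΣQ_DR·Δt = 4.788 × 10^6 ft³.
Runoff depth d = V / A = 1.005 in.
C = d / P = 1.005 / 1.3 = 0.77.

C ≈ 0.77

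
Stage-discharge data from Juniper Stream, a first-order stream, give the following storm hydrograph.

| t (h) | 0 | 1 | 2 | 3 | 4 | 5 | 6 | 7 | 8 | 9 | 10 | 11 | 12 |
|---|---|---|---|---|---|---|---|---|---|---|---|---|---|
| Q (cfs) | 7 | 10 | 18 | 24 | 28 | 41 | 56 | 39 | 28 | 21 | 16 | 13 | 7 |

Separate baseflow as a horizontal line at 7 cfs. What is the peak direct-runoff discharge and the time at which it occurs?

Q_p = 49.0 cfs at t = 6 h

Subtracting baseflow gives direct-runoff ordinates: 0.0, 3.0, 11.0, 17.0, 21.0, 34.0, 49.0, 32.0, 21.0, 14.0, 9.0, 6.0, 0.0 cfs.
The maximum is 49.0 cfs, occurring at the reading for t = 6 h.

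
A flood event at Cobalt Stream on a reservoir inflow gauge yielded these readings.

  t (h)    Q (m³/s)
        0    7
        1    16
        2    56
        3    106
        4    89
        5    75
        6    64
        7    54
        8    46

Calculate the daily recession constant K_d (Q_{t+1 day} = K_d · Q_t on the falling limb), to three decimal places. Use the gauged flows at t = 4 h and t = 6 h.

K_d ≈ 0.019

Between t = 4 h and t = 6 h the flow falls from 89 to 64 m³/s over 2×1 h = 2 h.
Per-interval ratio K = (64/89)^(1/2) = 0.8480; K_d = K^(24/1) = 0.019.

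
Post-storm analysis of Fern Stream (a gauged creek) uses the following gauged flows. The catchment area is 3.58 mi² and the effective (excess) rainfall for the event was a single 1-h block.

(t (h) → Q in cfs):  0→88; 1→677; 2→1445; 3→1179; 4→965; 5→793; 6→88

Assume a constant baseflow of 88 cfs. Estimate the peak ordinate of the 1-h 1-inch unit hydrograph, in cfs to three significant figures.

U_p ≈ 679 cfs

Direct runoff: 0.0, 589.0, 1357.0, 1091.0, 877.0, 705.0, 0.0 cfs; ΣQ_DR = 4619 cfs, peak = 1357.0 cfs.
Runoff depth d = ΣQ_DR·Δt / A = 4619 × 3600 / (3.58 mi²) = 1.999 in.
The 1-inch UH is the DRH scaled by (1 in)/d, so U_p = 1357.0 × 1/1.999 = 679 cfs.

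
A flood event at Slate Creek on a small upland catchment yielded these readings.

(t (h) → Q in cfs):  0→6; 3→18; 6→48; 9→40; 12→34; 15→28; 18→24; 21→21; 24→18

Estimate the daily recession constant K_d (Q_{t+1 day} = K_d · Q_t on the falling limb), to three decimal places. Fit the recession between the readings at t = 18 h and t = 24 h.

K_d ≈ 0.316

Between t = 18 h and t = 24 h the flow falls from 24 to 18 cfs over 2×3 h = 6 h.
Per-interval ratio K = (18/24)^(1/2) = 0.8660; K_d = K^(24/3) = 0.316.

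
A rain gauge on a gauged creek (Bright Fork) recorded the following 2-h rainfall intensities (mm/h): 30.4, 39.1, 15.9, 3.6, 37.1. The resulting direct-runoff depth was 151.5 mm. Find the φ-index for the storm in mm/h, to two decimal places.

φ ≈ 11.69 mm/h

Only the 4 blocks with intensity above φ contribute runoff: 30.4, 39.1, 15.9, 37.1 mm/h.
Σ(I−φ)·Δt = d  ⇒  (30.4+39.1+15.9+37.1 − 4φ)·2 = 151.5
φ = (122.5 − 151.5/2) / 4 = 11.69 mm/h.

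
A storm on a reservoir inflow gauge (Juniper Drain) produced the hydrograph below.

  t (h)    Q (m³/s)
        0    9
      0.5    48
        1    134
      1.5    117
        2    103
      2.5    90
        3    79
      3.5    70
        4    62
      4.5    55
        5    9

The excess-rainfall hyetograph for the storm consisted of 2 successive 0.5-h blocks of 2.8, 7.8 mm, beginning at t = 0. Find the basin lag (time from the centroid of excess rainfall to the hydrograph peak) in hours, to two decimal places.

Centroid of excess rainfall: t_c = Σ P_i·t̄_i / ΣP_i = 0.6179 h (block centres at 0.25, 0.75 h).
Hydrograph peak occurs at t = 1 h, so basin lag t_L = 1 − 0.6179 = 0.38 h.

t_L ≈ 0.38 h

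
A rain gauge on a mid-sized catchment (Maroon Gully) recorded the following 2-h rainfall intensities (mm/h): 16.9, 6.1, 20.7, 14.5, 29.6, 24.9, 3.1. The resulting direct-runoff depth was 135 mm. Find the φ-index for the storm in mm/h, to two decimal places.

φ ≈ 7.82 mm/h

Only the 5 blocks with intensity above φ contribute runoff: 16.9, 20.7, 14.5, 29.6, 24.9 mm/h.
Σ(I−φ)·Δt = d  ⇒  (16.9+20.7+14.5+29.6+24.9 − 5φ)·2 = 135
φ = (106.6 − 135/2) / 5 = 7.82 mm/h.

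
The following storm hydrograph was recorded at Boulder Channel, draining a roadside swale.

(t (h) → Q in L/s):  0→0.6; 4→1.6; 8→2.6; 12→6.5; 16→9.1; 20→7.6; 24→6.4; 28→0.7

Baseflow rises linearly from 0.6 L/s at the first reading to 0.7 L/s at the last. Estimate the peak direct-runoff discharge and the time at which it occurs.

Subtracting baseflow gives direct-runoff ordinates: 0.00, 0.99, 1.97, 5.86, 8.44, 6.93, 5.71, 0.00 L/s.
The maximum is 8.44 L/s, occurring at the reading for t = 16 h.

Q_p = 8.44 L/s at t = 16 h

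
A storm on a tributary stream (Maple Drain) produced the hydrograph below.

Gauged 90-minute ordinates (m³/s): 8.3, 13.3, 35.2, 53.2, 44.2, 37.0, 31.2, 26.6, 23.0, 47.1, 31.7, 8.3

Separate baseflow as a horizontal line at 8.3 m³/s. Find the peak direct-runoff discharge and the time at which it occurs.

Subtracting baseflow gives direct-runoff ordinates: 0.0, 5.0, 26.9, 44.9, 35.9, 28.7, 22.9, 18.3, 14.7, 38.8, 23.4, 0.0 m³/s.
The maximum is 44.9 m³/s, occurring at the reading for t = 4.5 h.

Q_p = 44.9 m³/s at t = 4.5 h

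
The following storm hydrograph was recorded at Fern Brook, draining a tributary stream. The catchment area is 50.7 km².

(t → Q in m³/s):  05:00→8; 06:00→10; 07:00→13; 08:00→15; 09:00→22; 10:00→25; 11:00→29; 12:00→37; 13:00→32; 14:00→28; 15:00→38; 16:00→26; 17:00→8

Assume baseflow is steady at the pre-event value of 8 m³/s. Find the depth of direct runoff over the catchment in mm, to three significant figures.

Direct runoff: 0.0, 2.0, 5.0, 7.0, 14.0, 17.0, 21.0, 29.0, 24.0, 20.0, 30.0, 18.0, 0.0 m³/s; ΣQ_DR = 187.0 m³/s.
V = ΣQ_DR · Δt = 187.0 × 3600 s = 6.732 × 10^5 m³.
Over A = 50.7 km², depth = V / A = 13.3 mm.

d ≈ 13.3 mm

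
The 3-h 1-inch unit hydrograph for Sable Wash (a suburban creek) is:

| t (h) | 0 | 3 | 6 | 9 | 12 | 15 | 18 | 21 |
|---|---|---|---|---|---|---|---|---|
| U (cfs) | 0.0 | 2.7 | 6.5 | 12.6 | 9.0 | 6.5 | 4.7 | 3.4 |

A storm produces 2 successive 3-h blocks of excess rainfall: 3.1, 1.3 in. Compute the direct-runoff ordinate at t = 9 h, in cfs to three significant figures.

By discrete convolution, Q_j = Σ (P_i / 1 in) · U_{j−i}.
At t = 9 h (j=3): Q = (3.1/1)·12.6 + (1.3/1)·6.5 = 47.5 cfs.

Q ≈ 47.5 cfs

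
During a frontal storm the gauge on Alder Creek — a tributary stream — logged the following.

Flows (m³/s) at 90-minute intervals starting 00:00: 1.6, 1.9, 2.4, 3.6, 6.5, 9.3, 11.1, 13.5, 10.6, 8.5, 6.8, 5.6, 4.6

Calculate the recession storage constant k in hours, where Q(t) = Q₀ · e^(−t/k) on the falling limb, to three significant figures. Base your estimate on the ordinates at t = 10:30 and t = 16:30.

k ≈ 6.82 h

On the falling limb, Q drops from 13.5 to 5.6 m³/s between t = 10:30 and t = 16:30 (Δt = 6 h).
k = −Δt / ln(Q₂/Q₁) = −6 / ln(5.6/13.5) = 6.82 h.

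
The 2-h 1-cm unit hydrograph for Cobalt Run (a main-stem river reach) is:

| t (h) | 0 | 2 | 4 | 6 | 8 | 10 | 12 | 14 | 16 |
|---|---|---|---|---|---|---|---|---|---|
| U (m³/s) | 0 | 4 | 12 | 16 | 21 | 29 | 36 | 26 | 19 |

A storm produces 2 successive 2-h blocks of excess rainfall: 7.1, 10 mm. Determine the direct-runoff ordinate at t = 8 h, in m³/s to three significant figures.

By discrete convolution, Q_j = Σ (P_i / 10 mm) · U_{j−i}.
At t = 8 h (j=4): Q = (7.1/10)·21 + (10/10)·16 = 30.9 m³/s.

Q ≈ 30.9 m³/s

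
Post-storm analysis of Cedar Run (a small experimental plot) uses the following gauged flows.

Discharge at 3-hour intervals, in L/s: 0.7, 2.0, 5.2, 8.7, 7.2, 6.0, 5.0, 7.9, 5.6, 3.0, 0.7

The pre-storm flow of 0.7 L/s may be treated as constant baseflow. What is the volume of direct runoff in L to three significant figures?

V ≈ 4.78 × 10^5 L

Direct-runoff ordinates (Q − Q_b): 0.0, 1.3, 4.5, 8.0, 6.5, 5.3, 4.3, 7.2, 4.9, 2.3, 0.0 L/s.
ΣQ_DR = 44.30 L/s.
With Δt = 3 h = 10800 s, V = ΣQ_DR · Δt = 44.30 × 10800 = 4.78 × 10^5 L.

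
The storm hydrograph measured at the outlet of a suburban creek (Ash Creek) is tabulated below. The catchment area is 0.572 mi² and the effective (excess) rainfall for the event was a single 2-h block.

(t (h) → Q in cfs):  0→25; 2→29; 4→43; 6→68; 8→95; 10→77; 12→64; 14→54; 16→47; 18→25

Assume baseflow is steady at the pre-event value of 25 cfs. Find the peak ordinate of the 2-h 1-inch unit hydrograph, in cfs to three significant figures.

U_p ≈ 46.6 cfs

Direct runoff: 0.0, 4.0, 18.0, 43.0, 70.0, 52.0, 39.0, 29.0, 22.0, 0.0 cfs; ΣQ_DR = 277.0 cfs, peak = 70.0 cfs.
Runoff depth d = ΣQ_DR·Δt / A = 277.0 × 7200 / (0.572 mi²) = 1.501 in.
The 1-inch UH is the DRH scaled by (1 in)/d, so U_p = 70.0 × 1/1.501 = 46.6 cfs.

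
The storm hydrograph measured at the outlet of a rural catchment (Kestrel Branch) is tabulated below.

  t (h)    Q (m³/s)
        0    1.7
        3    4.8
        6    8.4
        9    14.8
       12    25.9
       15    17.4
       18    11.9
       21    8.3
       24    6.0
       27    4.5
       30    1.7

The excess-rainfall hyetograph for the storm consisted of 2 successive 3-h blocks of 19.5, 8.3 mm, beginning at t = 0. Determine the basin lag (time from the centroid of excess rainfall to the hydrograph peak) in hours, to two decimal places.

t_L ≈ 9.60 h

Centroid of excess rainfall: t_c = Σ P_i·t̄_i / ΣP_i = 2.3957 h (block centres at 1.5, 4.5 h).
Hydrograph peak occurs at t = 12 h, so basin lag t_L = 12 − 2.3957 = 9.60 h.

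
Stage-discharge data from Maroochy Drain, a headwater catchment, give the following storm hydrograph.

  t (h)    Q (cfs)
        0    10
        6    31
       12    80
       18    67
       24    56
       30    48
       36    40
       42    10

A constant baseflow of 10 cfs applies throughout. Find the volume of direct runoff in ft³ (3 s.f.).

V ≈ 5.66 × 10^6 ft³

Direct-runoff ordinates (Q − Q_b): 0.0, 21.0, 70.0, 57.0, 46.0, 38.0, 30.0, 0.0 cfs.
ΣQ_DR = 262.0 cfs.
With Δt = 6 h = 21600 s, V = ΣQ_DR · Δt = 262.0 × 21600 = 5.66 × 10^6 ft³.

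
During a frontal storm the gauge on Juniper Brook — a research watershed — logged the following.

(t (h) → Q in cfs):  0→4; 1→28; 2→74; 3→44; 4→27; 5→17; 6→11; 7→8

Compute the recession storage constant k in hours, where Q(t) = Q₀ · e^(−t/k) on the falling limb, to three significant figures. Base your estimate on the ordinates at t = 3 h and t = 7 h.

k ≈ 2.35 h

On the falling limb, Q drops from 44 to 8 cfs between t = 3 h and t = 7 h (Δt = 4 h).
k = −Δt / ln(Q₂/Q₁) = −4 / ln(8/44) = 2.35 h.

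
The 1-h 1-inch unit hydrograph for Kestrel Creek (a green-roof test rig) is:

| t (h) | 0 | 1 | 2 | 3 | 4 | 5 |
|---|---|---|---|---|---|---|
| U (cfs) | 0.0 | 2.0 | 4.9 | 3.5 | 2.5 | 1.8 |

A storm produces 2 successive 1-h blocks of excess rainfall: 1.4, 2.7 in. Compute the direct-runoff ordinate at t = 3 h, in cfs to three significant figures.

Q ≈ 18.1 cfs

By discrete convolution, Q_j = Σ (P_i / 1 in) · U_{j−i}.
At t = 3 h (j=3): Q = (1.4/1)·3.5 + (2.7/1)·4.9 = 18.1 cfs.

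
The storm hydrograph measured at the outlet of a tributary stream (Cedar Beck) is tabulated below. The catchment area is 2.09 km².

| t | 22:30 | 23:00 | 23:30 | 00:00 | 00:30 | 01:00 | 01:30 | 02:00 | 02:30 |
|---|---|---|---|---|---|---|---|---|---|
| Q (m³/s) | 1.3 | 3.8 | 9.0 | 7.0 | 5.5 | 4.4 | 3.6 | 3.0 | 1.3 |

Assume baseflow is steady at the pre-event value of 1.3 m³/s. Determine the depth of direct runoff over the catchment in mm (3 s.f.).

d ≈ 23.4 mm

Direct runoff: 0.0, 2.5, 7.7, 5.7, 4.2, 3.1, 2.3, 1.7, 0.0 m³/s; ΣQ_DR = 27.20 m³/s.
V = ΣQ_DR · Δt = 27.20 × 1800 s = 48960 m³.
Over A = 2.09 km², depth = V / A = 23.4 mm.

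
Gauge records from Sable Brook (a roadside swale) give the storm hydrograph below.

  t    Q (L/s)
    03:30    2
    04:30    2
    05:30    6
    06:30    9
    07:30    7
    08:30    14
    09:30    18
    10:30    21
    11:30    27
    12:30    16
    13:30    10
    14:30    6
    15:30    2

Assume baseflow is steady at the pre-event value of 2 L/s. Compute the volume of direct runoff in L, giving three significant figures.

Direct-runoff ordinates (Q − Q_b): 0.0, 0.0, 4.0, 7.0, 5.0, 12.0, 16.0, 19.0, 25.0, 14.0, 8.0, 4.0, 0.0 L/s.
ΣQ_DR = 114.0 L/s.
With Δt = 1 h = 3600 s, V = ΣQ_DR · Δt = 114.0 × 3600 = 4.10 × 10^5 L.

V ≈ 4.10 × 10^5 L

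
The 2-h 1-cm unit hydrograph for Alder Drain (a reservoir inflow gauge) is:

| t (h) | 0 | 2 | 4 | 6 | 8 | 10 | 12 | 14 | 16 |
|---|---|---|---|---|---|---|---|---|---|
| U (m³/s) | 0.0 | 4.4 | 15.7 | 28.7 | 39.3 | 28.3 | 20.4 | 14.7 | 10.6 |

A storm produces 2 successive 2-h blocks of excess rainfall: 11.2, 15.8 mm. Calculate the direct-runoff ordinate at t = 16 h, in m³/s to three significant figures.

By discrete convolution, Q_j = Σ (P_i / 10 mm) · U_{j−i}.
At t = 16 h (j=8): Q = (11.2/10)·10.6 + (15.8/10)·14.7 = 35.1 m³/s.

Q ≈ 35.1 m³/s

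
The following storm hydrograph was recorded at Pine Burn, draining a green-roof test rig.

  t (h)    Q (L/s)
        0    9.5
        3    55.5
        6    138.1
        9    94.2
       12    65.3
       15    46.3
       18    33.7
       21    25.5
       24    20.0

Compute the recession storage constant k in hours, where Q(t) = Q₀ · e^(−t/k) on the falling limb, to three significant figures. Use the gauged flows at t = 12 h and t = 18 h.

On the falling limb, Q drops from 65.3 to 33.7 L/s between t = 12 h and t = 18 h (Δt = 6 h).
k = −Δt / ln(Q₂/Q₁) = −6 / ln(33.7/65.3) = 9.07 h.

k ≈ 9.07 h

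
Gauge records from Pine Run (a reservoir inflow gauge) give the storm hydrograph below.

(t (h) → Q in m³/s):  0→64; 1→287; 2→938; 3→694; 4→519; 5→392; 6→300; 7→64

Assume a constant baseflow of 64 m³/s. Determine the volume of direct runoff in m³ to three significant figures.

V ≈ 9.89 × 10^6 m³

Direct-runoff ordinates (Q − Q_b): 0.0, 223.0, 874.0, 630.0, 455.0, 328.0, 236.0, 0.0 m³/s.
ΣQ_DR = 2746 m³/s.
With Δt = 1 h = 3600 s, V = ΣQ_DR · Δt = 2746 × 3600 = 9.89 × 10^6 m³.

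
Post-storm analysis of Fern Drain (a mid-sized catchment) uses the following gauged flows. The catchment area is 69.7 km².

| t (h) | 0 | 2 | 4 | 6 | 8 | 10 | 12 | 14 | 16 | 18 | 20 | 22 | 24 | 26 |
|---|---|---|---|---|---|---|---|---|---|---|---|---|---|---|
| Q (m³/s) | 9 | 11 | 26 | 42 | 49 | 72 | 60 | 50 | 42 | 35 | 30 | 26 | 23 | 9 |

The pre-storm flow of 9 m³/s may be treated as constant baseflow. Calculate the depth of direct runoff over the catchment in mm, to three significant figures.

d ≈ 37.0 mm

Direct runoff: 0.0, 2.0, 17.0, 33.0, 40.0, 63.0, 51.0, 41.0, 33.0, 26.0, 21.0, 17.0, 14.0, 0.0 m³/s; ΣQ_DR = 358.0 m³/s.
V = ΣQ_DR · Δt = 358.0 × 7200 s = 2.578 × 10^6 m³.
Over A = 69.7 km², depth = V / A = 37.0 mm.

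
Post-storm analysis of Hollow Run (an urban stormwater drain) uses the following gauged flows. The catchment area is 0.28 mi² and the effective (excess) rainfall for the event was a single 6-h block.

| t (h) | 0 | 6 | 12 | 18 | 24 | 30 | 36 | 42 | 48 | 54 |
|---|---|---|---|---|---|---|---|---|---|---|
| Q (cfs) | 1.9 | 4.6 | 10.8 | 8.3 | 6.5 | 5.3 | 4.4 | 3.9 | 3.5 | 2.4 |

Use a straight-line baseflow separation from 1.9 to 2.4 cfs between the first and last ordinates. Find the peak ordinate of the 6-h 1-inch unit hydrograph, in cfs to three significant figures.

Direct runoff: 0.00, 2.64, 8.79, 6.23, 4.38, 3.12, 2.17, 1.61, 1.16, 0.00 cfs; ΣQ_DR = 30.10 cfs, peak = 8.79 cfs.
Runoff depth d = ΣQ_DR·Δt / A = 30.10 × 21600 / (0.28 mi²) = 0.9995 in.
The 1-inch UH is the DRH scaled by (1 in)/d, so U_p = 8.79 × 1/0.9995 = 8.79 cfs.

U_p ≈ 8.79 cfs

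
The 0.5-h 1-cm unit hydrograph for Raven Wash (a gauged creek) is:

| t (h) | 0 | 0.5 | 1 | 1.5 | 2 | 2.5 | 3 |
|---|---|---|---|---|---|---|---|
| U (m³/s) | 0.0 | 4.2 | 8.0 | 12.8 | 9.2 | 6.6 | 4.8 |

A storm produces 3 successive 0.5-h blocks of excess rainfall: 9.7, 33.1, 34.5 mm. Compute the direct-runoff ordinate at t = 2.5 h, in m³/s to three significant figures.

By discrete convolution, Q_j = Σ (P_i / 10 mm) · U_{j−i}.
At t = 2.5 h (j=5): Q = (9.7/10)·6.6 + (33.1/10)·9.2 + (34.5/10)·12.8 = 81.0 m³/s.

Q ≈ 81.0 m³/s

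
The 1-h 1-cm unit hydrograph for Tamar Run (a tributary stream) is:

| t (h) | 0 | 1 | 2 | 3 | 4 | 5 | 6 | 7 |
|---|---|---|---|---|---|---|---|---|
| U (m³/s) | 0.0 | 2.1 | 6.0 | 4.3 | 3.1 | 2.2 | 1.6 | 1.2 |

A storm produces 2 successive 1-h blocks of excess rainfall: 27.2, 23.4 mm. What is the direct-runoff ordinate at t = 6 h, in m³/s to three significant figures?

Q ≈ 9.50 m³/s

By discrete convolution, Q_j = Σ (P_i / 10 mm) · U_{j−i}.
At t = 6 h (j=6): Q = (27.2/10)·1.6 + (23.4/10)·2.2 = 9.50 m³/s.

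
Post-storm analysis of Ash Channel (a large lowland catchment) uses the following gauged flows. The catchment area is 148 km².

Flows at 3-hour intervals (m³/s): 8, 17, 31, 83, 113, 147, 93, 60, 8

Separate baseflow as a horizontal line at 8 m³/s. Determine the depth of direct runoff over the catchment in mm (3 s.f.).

Direct runoff: 0.0, 9.0, 23.0, 75.0, 105.0, 139.0, 85.0, 52.0, 0.0 m³/s; ΣQ_DR = 488.0 m³/s.
V = ΣQ_DR · Δt = 488.0 × 10800 s = 5.270 × 10^6 m³.
Over A = 148 km², depth = V / A = 35.6 mm.

d ≈ 35.6 mm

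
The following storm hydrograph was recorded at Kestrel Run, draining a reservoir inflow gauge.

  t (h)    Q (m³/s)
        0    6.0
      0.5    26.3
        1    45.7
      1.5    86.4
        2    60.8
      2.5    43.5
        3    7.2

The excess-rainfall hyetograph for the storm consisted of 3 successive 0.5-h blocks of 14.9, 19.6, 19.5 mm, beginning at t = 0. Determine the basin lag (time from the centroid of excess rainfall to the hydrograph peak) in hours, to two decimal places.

Centroid of excess rainfall: t_c = Σ P_i·t̄_i / ΣP_i = 0.7926 h (block centres at 0.25, 0.75, 1.25 h).
Hydrograph peak occurs at t = 1.5 h, so basin lag t_L = 1.5 − 0.7926 = 0.71 h.

t_L ≈ 0.71 h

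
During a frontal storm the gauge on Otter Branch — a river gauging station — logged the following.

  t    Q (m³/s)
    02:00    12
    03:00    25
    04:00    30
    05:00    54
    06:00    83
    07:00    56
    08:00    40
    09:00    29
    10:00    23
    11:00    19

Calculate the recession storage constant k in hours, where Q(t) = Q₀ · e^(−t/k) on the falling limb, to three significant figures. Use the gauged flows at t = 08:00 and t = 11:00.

On the falling limb, Q drops from 40 to 19 m³/s between t = 08:00 and t = 11:00 (Δt = 3 h).
k = −Δt / ln(Q₂/Q₁) = −3 / ln(19/40) = 4.03 h.

k ≈ 4.03 h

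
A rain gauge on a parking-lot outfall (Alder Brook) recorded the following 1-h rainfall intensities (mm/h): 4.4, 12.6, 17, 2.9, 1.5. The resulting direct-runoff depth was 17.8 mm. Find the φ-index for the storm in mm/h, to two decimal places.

Only the 2 blocks with intensity above φ contribute runoff: 12.6, 17 mm/h.
Σ(I−φ)·Δt = d  ⇒  (12.6+17 − 2φ)·1 = 17.8
φ = (29.60 − 17.8/1) / 2 = 5.90 mm/h.

φ ≈ 5.90 mm/h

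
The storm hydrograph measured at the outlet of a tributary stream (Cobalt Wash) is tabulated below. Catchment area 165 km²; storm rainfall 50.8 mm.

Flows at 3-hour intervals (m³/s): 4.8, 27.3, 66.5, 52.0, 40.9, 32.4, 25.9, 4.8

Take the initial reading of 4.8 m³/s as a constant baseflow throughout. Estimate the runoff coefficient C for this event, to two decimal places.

C ≈ 0.28

ΣQ_DR = 216.2 m³/s; V = ΣQ_DR·Δt = 2.335 × 10^6 m³.
Runoff depth d = V / A = 14.15 mm.
C = d / P = 14.15 / 50.8 = 0.28.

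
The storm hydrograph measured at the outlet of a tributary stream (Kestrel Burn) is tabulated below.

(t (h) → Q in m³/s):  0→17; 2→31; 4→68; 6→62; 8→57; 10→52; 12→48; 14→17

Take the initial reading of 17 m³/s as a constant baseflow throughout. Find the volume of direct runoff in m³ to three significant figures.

V ≈ 1.56 × 10^6 m³

Direct-runoff ordinates (Q − Q_b): 0.0, 14.0, 51.0, 45.0, 40.0, 35.0, 31.0, 0.0 m³/s.
ΣQ_DR = 216.0 m³/s.
With Δt = 2 h = 7200 s, V = ΣQ_DR · Δt = 216.0 × 7200 = 1.56 × 10^6 m³.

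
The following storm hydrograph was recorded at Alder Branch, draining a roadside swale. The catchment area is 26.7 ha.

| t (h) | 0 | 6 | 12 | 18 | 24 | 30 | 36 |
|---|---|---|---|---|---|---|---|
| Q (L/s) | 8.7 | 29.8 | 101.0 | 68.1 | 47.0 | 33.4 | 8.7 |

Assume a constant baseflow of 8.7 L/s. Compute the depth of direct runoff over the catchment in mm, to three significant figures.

d ≈ 19.1 mm

Direct runoff: 0.0, 21.1, 92.3, 59.4, 38.3, 24.7, 0.0 L/s; ΣQ_DR = 235.8 L/s.
V = ΣQ_DR · Δt = 235.8 × 21600 s = 5.093 × 10^6 L.
Over A = 26.7 ha, depth = V / A = 19.1 mm.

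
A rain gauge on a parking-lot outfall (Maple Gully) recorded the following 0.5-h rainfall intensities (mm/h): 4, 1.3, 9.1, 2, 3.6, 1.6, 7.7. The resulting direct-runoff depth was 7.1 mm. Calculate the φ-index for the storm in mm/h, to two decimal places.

Only the 4 blocks with intensity above φ contribute runoff: 4, 9.1, 3.6, 7.7 mm/h.
Σ(I−φ)·Δt = d  ⇒  (4+9.1+3.6+7.7 − 4φ)·0.5 = 7.1
φ = (24.40 − 7.1/0.5) / 4 = 2.55 mm/h.

φ ≈ 2.55 mm/h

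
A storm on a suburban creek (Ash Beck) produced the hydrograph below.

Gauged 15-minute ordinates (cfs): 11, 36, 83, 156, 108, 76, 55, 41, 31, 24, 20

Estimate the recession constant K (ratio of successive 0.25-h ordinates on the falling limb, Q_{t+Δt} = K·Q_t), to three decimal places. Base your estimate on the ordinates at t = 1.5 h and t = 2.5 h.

Using the recession-limb readings at t = 1.5 h and t = 2.5 h: Q falls from 55 to 20 cfs over 4 intervals.
K = (Q₂/Q₁)^(1/4) = (20/55)^(1/4) = 0.777.

K ≈ 0.777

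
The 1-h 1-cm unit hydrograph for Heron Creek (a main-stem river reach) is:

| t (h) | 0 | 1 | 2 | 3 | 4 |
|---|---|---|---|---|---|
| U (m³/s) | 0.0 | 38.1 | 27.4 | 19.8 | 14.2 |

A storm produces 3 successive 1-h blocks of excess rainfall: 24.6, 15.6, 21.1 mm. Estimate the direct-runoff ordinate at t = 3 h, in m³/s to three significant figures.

By discrete convolution, Q_j = Σ (P_i / 10 mm) · U_{j−i}.
At t = 3 h (j=3): Q = (24.6/10)·19.8 + (15.6/10)·27.4 + (21.1/10)·38.1 = 172 m³/s.

Q ≈ 172 m³/s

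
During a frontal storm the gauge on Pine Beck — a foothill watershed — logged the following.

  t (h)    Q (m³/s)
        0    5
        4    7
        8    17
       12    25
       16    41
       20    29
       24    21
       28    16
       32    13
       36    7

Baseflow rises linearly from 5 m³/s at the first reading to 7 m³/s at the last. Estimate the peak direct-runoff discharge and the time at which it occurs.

Subtracting baseflow gives direct-runoff ordinates: 0.00, 1.78, 11.56, 19.33, 35.11, 22.89, 14.67, 9.44, 6.22, 0.00 m³/s.
The maximum is 35.11 m³/s, occurring at the reading for t = 16 h.

Q_p = 35.11 m³/s at t = 16 h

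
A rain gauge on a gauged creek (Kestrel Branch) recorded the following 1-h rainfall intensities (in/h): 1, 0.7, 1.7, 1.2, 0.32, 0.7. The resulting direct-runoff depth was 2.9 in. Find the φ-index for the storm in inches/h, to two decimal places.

Only the 5 blocks with intensity above φ contribute runoff: 1, 0.7, 1.7, 1.2, 0.7 in/h.
Σ(I−φ)·Δt = d  ⇒  (1+0.7+1.7+1.2+0.7 − 5φ)·1 = 2.9
φ = (5.300 − 2.9/1) / 5 = 0.48 in/h.

φ ≈ 0.48 in/h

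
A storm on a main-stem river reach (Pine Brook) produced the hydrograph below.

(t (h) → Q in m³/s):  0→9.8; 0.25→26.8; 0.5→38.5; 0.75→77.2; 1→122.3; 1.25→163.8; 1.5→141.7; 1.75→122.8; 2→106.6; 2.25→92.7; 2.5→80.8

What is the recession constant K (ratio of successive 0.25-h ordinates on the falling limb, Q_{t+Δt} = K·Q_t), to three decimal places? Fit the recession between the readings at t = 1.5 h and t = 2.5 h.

K ≈ 0.869

Using the recession-limb readings at t = 1.5 h and t = 2.5 h: Q falls from 141.7 to 80.8 m³/s over 4 intervals.
K = (Q₂/Q₁)^(1/4) = (80.8/141.7)^(1/4) = 0.869.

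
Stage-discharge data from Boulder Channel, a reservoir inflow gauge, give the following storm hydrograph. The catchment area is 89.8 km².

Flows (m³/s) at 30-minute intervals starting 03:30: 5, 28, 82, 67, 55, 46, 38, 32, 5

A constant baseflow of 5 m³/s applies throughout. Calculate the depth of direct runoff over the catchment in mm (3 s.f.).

d ≈ 6.27 mm

Direct runoff: 0.0, 23.0, 77.0, 62.0, 50.0, 41.0, 33.0, 27.0, 0.0 m³/s; ΣQ_DR = 313.0 m³/s.
V = ΣQ_DR · Δt = 313.0 × 1800 s = 5.634 × 10^5 m³.
Over A = 89.8 km², depth = V / A = 6.27 mm.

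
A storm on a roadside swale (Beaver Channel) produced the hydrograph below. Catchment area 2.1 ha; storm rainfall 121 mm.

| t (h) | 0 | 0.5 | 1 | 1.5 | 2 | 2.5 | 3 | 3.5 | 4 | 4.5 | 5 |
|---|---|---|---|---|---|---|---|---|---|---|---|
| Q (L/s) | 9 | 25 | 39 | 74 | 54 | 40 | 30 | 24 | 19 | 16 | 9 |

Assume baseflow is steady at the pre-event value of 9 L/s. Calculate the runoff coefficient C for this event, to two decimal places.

C ≈ 0.17

ΣQ_DR = 240.0 L/s; V = ΣQ_DR·Δt = 4.320 × 10^5 L.
Runoff depth d = V / A = 20.57 mm.
C = d / P = 20.57 / 121 = 0.17.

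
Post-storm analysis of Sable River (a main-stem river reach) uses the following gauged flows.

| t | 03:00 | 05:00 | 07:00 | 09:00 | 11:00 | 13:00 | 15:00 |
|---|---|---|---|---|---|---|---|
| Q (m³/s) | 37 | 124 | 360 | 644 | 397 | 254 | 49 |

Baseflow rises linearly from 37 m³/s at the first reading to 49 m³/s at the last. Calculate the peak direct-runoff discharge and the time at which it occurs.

Q_p = 601.00 m³/s at t = 09:00

Subtracting baseflow gives direct-runoff ordinates: 0.00, 85.00, 319.00, 601.00, 352.00, 207.00, 0.00 m³/s.
The maximum is 601.00 m³/s, occurring at the reading for t = 09:00.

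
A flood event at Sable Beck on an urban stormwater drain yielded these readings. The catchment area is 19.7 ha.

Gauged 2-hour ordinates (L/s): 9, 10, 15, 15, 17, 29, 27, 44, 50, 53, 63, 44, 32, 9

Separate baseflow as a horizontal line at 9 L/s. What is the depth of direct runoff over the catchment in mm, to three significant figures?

d ≈ 10.6 mm

Direct runoff: 0.0, 1.0, 6.0, 6.0, 8.0, 20.0, 18.0, 35.0, 41.0, 44.0, 54.0, 35.0, 23.0, 0.0 L/s; ΣQ_DR = 291.0 L/s.
V = ΣQ_DR · Δt = 291.0 × 7200 s = 2.095 × 10^6 L.
Over A = 19.7 ha, depth = V / A = 10.6 mm.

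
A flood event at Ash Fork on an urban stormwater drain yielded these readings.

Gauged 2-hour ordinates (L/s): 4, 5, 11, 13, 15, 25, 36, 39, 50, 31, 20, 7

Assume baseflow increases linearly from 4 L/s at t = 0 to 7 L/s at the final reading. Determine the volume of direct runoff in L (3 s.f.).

Direct-runoff ordinates (Q − Q_b): 0.00, 0.73, 6.45, 8.18, 9.91, 19.64, 30.36, 33.09, 43.82, 24.55, 13.27, 0.00 L/s.
ΣQ_DR = 190.0 L/s.
With Δt = 2 h = 7200 s, V = ΣQ_DR · Δt = 190.0 × 7200 = 1.37 × 10^6 L.

V ≈ 1.37 × 10^6 L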